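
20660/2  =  10330   =  10330.00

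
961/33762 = 961/33762= 0.03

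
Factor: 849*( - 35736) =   -  2^3*3^2*283^1*1489^1 =-30339864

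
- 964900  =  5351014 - 6315914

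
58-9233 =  - 9175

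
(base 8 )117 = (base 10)79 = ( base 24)37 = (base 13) 61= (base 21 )3g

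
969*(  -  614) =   -  594966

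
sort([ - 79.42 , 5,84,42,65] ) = [ - 79.42,5, 42, 65,  84]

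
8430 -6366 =2064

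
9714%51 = 24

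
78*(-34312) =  - 2676336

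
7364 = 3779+3585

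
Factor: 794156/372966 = 36098/16953 = 2^1*3^( - 1 )*5651^( - 1 ) * 18049^1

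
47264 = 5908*8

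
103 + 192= 295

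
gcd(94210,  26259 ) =1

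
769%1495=769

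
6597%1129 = 952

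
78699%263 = 62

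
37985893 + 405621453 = 443607346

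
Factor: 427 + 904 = 1331 = 11^3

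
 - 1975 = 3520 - 5495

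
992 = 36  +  956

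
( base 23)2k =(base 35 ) 1V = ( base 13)51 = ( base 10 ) 66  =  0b1000010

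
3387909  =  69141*49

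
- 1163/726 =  - 2 + 289/726 =- 1.60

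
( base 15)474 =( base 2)1111110001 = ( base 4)33301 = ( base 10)1009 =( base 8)1761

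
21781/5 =4356 + 1/5 = 4356.20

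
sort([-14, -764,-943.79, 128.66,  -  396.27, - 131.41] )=[-943.79, - 764, - 396.27,-131.41,  -  14,128.66] 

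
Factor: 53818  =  2^1*71^1*379^1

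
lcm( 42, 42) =42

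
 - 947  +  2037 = 1090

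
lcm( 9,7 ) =63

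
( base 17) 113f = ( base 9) 7203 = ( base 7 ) 21234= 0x1494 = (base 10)5268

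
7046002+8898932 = 15944934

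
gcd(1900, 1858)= 2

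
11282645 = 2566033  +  8716612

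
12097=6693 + 5404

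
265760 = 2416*110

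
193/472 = 193/472 = 0.41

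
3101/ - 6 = - 3101/6=- 516.83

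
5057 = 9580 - 4523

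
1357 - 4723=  - 3366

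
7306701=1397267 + 5909434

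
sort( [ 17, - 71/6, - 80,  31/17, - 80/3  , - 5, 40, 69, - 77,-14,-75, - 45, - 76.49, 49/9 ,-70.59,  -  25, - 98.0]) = [ - 98.0, - 80, - 77,-76.49, - 75, - 70.59, - 45, - 80/3,-25, - 14  , - 71/6, - 5, 31/17,49/9,17,  40, 69]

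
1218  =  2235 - 1017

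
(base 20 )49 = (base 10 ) 89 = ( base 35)2j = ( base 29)32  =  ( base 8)131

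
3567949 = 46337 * 77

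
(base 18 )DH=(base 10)251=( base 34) 7d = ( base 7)506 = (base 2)11111011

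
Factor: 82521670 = 2^1*5^1*7^1 * 11^1*107171^1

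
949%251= 196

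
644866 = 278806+366060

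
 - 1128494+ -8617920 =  - 9746414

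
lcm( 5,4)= 20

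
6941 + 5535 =12476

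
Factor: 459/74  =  2^ ( - 1)*3^3 * 17^1*37^( - 1)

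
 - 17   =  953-970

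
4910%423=257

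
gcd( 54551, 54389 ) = 1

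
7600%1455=325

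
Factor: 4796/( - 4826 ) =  - 2^1*11^1 * 19^( - 1 )*109^1 * 127^( - 1) = - 2398/2413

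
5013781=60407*83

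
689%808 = 689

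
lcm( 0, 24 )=0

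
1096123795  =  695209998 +400913797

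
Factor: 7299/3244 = 9/4=   2^( - 2)*3^2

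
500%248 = 4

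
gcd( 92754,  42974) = 2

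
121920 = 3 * 40640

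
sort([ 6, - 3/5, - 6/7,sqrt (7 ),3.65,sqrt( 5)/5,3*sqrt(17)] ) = [ - 6/7, - 3/5,sqrt ( 5)/5,sqrt( 7), 3.65, 6, 3* sqrt (17 )]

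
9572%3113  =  233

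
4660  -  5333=-673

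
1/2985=1/2985 = 0.00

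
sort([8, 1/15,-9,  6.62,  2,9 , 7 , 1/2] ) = [ - 9,  1/15,1/2,  2,6.62, 7,  8, 9]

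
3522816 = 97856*36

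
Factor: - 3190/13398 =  - 5/21= - 3^( - 1 )*5^1*7^ ( - 1)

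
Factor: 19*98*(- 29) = - 2^1*7^2*19^1 * 29^1= - 53998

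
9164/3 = 9164/3 = 3054.67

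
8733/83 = 105 + 18/83 = 105.22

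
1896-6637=-4741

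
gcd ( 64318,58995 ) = 1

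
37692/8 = 4711+1/2 = 4711.50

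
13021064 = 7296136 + 5724928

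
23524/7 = 23524/7 = 3360.57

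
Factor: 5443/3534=2^(-1)*3^( - 1)*19^( -1)*31^( - 1 )*5443^1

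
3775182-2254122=1521060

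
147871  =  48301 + 99570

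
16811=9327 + 7484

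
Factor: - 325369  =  - 11^2*2689^1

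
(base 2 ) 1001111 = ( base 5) 304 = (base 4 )1033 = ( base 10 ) 79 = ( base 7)142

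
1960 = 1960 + 0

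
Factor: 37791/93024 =2^ (-5) * 13^1  =  13/32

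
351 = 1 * 351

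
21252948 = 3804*5587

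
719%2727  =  719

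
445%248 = 197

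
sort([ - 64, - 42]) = [ - 64,  -  42 ] 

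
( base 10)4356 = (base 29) 556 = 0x1104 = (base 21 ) 9I9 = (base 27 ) 5q9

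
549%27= 9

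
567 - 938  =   - 371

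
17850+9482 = 27332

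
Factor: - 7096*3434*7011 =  - 170841692304 = -2^4*3^2*17^1*19^1*41^1*101^1*887^1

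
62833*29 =1822157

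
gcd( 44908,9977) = 1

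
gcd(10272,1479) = 3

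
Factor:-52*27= - 1404= - 2^2*3^3*13^1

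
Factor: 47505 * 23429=3^1 * 5^1*7^1*3167^1*3347^1 = 1112994645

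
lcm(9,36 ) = 36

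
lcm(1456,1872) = 13104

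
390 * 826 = 322140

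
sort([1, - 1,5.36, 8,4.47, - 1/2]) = [ - 1, - 1/2,1,4.47,5.36, 8 ] 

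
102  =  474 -372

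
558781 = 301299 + 257482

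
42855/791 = 42855/791 = 54.18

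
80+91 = 171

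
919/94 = 9 + 73/94 = 9.78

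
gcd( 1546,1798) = 2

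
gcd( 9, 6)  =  3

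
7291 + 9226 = 16517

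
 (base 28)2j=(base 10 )75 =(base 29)2h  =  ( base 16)4B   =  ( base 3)2210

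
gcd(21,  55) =1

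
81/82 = 81/82= 0.99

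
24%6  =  0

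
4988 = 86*58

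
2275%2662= 2275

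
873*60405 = 52733565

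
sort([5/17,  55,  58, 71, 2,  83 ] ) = [ 5/17, 2,  55, 58, 71, 83] 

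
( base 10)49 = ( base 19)2b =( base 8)61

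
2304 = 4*576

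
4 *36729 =146916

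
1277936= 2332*548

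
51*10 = 510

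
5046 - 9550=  - 4504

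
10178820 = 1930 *5274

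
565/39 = 565/39 =14.49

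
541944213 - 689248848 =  - 147304635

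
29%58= 29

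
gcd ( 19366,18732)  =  2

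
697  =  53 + 644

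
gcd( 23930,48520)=10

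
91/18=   91/18=5.06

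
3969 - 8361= - 4392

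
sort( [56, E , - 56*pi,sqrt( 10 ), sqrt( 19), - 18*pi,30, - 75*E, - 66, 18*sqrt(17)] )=[ - 75 * E, - 56*pi,-66,  -  18*pi, E,sqrt( 10 ),sqrt(19 ), 30, 56,18*sqrt( 17 )]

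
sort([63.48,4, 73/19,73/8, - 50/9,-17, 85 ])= [-17, - 50/9,73/19, 4,73/8,63.48,85 ]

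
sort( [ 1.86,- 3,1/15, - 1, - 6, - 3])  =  [ - 6, - 3, - 3, - 1,  1/15, 1.86] 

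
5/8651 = 5/8651 = 0.00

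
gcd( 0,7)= 7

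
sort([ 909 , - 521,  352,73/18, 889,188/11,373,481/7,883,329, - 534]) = [- 534, - 521,73/18,188/11, 481/7, 329,352,373,883,889, 909 ] 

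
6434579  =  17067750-10633171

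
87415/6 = 14569 + 1/6 = 14569.17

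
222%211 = 11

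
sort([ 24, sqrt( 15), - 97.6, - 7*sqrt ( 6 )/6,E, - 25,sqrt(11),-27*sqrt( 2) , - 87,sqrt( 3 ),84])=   [ - 97.6, - 87 ,-27 *sqrt( 2), - 25, - 7*sqrt( 6)/6, sqrt(3),E, sqrt(11 ), sqrt(15 ),24, 84 ] 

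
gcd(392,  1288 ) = 56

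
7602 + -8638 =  - 1036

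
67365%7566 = 6837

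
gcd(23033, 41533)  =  1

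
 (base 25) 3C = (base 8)127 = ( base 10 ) 87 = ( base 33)2l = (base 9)106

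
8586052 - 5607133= 2978919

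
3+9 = 12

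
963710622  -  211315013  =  752395609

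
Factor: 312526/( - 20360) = -2^( - 2 )*5^(  -  1)*307^1= -  307/20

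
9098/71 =128+10/71=128.14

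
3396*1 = 3396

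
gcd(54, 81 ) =27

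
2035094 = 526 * 3869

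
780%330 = 120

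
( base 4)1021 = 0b1001001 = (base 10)73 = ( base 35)23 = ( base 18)41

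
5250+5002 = 10252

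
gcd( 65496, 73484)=4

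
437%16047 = 437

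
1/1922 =1/1922=0.00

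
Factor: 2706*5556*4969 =74706609384 = 2^3 * 3^2*11^1*41^1*463^1*  4969^1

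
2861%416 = 365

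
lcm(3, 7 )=21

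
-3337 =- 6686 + 3349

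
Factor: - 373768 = - 2^3*19^1 * 2459^1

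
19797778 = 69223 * 286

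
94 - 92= 2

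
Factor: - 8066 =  - 2^1*  37^1*109^1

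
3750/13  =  3750/13 = 288.46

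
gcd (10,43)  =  1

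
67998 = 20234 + 47764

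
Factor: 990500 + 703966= 1694466 =2^1*3^3*31379^1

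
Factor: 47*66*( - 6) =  - 18612=- 2^2*3^2*11^1*47^1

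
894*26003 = 23246682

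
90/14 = 6 + 3/7 = 6.43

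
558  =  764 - 206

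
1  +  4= 5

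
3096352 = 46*67312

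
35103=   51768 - 16665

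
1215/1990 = 243/398= 0.61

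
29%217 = 29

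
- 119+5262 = 5143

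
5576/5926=2788/2963 = 0.94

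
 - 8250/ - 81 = 2750/27 = 101.85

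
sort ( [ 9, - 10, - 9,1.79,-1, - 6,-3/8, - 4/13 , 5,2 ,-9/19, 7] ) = [  -  10, - 9, - 6 ,-1, - 9/19, - 3/8, - 4/13,  1.79, 2,5, 7,9]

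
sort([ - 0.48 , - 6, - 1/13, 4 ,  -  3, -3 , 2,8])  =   [ - 6,- 3, - 3,-0.48, - 1/13,2, 4,8 ]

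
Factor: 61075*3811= 232756825 = 5^2*7^1*37^1*103^1*349^1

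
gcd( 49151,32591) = 23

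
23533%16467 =7066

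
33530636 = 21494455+12036181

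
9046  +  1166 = 10212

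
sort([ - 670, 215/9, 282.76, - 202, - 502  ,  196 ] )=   [-670, - 502, - 202 , 215/9,196, 282.76 ] 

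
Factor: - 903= - 3^1*7^1 * 43^1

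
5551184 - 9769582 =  - 4218398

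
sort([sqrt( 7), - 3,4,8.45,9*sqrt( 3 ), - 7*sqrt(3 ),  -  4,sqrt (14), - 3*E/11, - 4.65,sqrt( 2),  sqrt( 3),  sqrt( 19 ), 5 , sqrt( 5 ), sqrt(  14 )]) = [ - 7*sqrt(3 ), - 4.65,-4,-3, - 3*E/11,sqrt ( 2 )  ,  sqrt( 3 ) , sqrt( 5) , sqrt(7),sqrt( 14),sqrt( 14), 4, sqrt( 19 ),5, 8.45,9*sqrt ( 3 )]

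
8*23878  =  191024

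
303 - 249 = 54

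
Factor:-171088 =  - 2^4 * 17^2*37^1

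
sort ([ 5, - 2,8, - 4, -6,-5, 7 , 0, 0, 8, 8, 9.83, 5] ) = [ - 6  ,-5,- 4, - 2, 0, 0, 5 , 5,7, 8, 8, 8, 9.83]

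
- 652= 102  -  754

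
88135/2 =44067 + 1/2= 44067.50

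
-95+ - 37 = -132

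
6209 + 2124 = 8333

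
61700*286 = 17646200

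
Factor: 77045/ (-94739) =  - 5^1*19^1*211^( - 1)*449^ (-1)*811^1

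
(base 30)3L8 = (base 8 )6412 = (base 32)38a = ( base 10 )3338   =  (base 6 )23242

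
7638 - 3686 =3952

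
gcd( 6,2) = 2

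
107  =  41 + 66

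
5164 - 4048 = 1116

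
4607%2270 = 67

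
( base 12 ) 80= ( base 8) 140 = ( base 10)96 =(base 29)39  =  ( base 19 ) 51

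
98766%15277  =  7104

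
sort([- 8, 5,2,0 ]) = [ - 8, 0,2, 5 ]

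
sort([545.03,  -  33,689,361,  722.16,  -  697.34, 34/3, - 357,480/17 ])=[ - 697.34,-357, - 33,34/3 , 480/17 , 361,545.03, 689, 722.16] 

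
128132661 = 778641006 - 650508345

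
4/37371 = 4/37371  =  0.00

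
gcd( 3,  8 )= 1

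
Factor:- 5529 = -3^1*19^1*97^1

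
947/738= 947/738 =1.28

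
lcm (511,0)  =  0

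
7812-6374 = 1438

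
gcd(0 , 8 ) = 8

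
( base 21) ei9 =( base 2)1100110100001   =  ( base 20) g81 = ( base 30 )78L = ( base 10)6561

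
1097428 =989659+107769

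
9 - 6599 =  - 6590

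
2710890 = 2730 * 993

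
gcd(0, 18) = 18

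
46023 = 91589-45566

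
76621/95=806 + 51/95 = 806.54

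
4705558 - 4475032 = 230526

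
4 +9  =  13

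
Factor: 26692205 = 5^1*5338441^1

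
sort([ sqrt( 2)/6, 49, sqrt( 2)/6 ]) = [ sqrt( 2)/6, sqrt(2)/6,49]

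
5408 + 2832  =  8240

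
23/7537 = 23/7537 = 0.00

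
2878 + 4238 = 7116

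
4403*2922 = 12865566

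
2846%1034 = 778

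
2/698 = 1/349 = 0.00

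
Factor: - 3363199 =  - 7^1*67^1*71^1 * 101^1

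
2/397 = 2/397 = 0.01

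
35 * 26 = 910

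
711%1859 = 711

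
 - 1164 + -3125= - 4289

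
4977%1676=1625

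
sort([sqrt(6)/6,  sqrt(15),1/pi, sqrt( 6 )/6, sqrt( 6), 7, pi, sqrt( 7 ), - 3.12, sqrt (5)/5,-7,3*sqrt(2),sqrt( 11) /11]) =[ - 7,-3.12,sqrt( 11 ) /11,1/pi, sqrt(6 ) /6,sqrt( 6)/6, sqrt( 5)/5,sqrt(6 ), sqrt( 7),pi,sqrt(15),3*sqrt( 2),7]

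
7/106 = 7/106 =0.07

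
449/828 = 449/828 = 0.54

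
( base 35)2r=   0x61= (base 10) 97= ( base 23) 45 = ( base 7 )166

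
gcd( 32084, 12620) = 4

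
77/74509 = 77/74509 = 0.00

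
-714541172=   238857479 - 953398651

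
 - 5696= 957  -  6653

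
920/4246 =460/2123 =0.22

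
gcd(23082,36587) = 1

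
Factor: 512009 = 512009^1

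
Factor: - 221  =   - 13^1*17^1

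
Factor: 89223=3^1*29741^1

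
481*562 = 270322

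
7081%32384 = 7081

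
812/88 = 9 + 5/22 = 9.23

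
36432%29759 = 6673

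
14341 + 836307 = 850648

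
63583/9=7064 + 7/9 = 7064.78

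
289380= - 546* ( - 530 ) 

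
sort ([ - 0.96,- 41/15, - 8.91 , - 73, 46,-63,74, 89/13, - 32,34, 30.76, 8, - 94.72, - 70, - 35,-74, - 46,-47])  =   [ - 94.72,  -  74, - 73, - 70, - 63, - 47,-46,-35, - 32 , - 8.91, - 41/15, - 0.96,89/13, 8 , 30.76,  34, 46, 74 ] 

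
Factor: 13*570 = 2^1*3^1*5^1*13^1*19^1 =7410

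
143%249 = 143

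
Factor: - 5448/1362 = -2^2= - 4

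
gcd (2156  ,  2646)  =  98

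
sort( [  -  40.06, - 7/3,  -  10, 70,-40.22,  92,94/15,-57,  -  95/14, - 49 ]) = [ - 57, - 49 ,-40.22,-40.06,  -  10 , - 95/14, - 7/3,94/15,70, 92 ]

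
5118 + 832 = 5950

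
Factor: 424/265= 2^3 * 5^(-1)  =  8/5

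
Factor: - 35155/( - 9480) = 89/24= 2^ ( - 3)*3^( - 1)*89^1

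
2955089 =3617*817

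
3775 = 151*25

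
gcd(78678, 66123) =837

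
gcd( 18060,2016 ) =84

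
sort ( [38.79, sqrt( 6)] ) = [sqrt(6), 38.79]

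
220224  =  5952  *37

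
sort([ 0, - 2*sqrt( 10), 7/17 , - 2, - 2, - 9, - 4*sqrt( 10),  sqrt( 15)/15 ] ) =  [-4*sqrt( 10),-9 ,  -  2*sqrt (10 ), - 2, - 2,0,  sqrt(15) /15, 7/17] 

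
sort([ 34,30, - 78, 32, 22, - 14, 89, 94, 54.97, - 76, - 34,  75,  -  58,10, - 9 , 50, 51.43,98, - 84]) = [-84,-78, - 76, -58, - 34, - 14,-9,10, 22,30, 32,34,50,51.43,54.97,75, 89, 94,98 ]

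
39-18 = 21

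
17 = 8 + 9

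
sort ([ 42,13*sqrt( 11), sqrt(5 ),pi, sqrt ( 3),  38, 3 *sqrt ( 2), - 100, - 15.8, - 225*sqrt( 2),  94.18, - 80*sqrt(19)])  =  [ - 80*sqrt(19), - 225*sqrt(2), - 100, - 15.8, sqrt ( 3 ) , sqrt( 5 ),pi,3*sqrt( 2 ),  38,42, 13*sqrt ( 11 ), 94.18 ] 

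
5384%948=644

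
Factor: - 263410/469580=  - 497/886 = - 2^(-1) *7^1*71^1  *443^( - 1 )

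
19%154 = 19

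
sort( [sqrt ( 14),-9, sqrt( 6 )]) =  [ - 9, sqrt(6), sqrt(14) ]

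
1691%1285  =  406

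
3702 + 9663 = 13365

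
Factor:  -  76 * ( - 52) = 2^4*13^1*19^1 = 3952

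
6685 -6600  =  85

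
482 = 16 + 466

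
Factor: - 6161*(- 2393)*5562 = 82002084426 = 2^1*3^3*61^1*101^1*103^1*2393^1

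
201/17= 11 + 14/17 = 11.82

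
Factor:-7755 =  - 3^1*5^1*11^1 *47^1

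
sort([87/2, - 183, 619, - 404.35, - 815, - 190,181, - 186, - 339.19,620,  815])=[  -  815, - 404.35, - 339.19 , - 190, - 186, - 183, 87/2, 181 , 619,620 , 815 ] 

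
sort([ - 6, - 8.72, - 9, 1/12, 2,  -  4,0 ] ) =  [-9,  -  8.72,- 6, - 4,0,1/12,  2]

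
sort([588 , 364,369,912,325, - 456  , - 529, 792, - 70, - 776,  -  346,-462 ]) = [ - 776,-529 , - 462,-456  ,-346,-70,325 , 364,369,588,  792,912]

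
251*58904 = 14784904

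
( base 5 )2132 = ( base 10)292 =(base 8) 444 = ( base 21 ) DJ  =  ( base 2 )100100100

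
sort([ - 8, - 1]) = [ - 8, - 1]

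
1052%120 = 92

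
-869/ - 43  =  869/43 = 20.21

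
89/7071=89/7071 = 0.01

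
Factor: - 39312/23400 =-42/25 = - 2^1*3^1*5^(-2 ) * 7^1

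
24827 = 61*407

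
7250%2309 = 323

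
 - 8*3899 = - 31192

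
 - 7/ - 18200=1/2600   =  0.00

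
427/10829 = 61/1547= 0.04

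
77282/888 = 38641/444 =87.03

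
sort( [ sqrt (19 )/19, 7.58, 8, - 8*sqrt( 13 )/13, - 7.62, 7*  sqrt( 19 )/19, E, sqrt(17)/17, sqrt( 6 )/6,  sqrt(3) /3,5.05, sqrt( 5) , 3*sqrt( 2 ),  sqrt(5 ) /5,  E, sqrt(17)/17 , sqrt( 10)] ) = [ - 7.62, - 8*sqrt (13)/13, sqrt( 19)/19, sqrt(17 )/17, sqrt ( 17) /17, sqrt( 6 )/6, sqrt( 5 )/5,sqrt( 3)/3,7*sqrt(19)/19 , sqrt( 5),E, E, sqrt( 10 ), 3  *sqrt( 2 ),5.05,  7.58, 8] 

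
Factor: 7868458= 2^1 * 13^1*47^2*137^1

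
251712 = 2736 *92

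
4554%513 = 450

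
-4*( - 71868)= 287472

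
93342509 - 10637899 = 82704610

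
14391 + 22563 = 36954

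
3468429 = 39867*87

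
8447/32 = 8447/32 = 263.97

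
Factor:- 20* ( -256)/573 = 5120/573 = 2^10*3^( - 1 )*5^1 * 191^ ( - 1)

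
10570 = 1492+9078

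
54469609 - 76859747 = -22390138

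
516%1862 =516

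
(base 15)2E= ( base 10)44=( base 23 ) 1l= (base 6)112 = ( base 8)54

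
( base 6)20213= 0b101001110001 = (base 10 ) 2673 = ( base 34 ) 2al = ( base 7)10536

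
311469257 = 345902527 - 34433270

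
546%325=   221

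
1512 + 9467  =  10979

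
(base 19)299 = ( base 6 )4102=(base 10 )902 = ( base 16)386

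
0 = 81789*0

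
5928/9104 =741/1138 = 0.65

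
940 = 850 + 90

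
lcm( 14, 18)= 126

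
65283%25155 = 14973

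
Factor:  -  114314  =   - 2^1*61^1 * 937^1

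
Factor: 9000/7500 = 6/5 = 2^1*3^1*5^(-1 ) 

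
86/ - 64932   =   - 43/32466  =  - 0.00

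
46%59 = 46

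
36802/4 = 9200 + 1/2 = 9200.50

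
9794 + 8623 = 18417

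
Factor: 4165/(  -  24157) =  - 5/29 = - 5^1 * 29^(-1)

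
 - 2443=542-2985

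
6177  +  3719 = 9896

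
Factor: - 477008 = -2^4*7^1 * 4259^1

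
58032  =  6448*9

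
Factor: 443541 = 3^1*7^1*21121^1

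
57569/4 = 14392+ 1/4 =14392.25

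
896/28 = 32 = 32.00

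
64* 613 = 39232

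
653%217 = 2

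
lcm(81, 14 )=1134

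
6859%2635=1589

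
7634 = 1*7634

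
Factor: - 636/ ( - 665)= 2^2*3^1*5^( - 1)*7^( - 1)*19^(-1)*53^1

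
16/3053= 16/3053  =  0.01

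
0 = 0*85570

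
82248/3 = 27416 = 27416.00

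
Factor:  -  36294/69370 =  - 3^1*5^(-1)*7^( - 1 )*23^1*263^1*991^(-1 ) = -18147/34685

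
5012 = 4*1253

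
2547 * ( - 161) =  - 410067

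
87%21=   3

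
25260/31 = 814 + 26/31 = 814.84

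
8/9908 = 2/2477=0.00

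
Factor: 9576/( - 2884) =  -  342/103 = -  2^1 * 3^2*19^1 * 103^( - 1 )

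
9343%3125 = 3093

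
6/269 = 6/269 =0.02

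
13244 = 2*6622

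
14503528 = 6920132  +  7583396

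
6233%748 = 249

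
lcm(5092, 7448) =499016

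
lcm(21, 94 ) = 1974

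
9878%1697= 1393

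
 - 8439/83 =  - 102 + 27/83 = - 101.67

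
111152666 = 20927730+90224936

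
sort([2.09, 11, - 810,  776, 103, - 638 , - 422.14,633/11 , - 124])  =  [- 810, - 638 , - 422.14, - 124,  2.09 , 11,633/11  ,  103,776]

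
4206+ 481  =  4687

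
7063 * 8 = 56504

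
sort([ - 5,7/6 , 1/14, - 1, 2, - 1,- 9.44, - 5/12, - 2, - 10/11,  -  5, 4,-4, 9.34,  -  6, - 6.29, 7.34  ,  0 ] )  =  [  -  9.44, - 6.29, - 6, - 5, - 5,  -  4, - 2, - 1,-1,  -  10/11, - 5/12, 0, 1/14,7/6, 2,  4, 7.34,9.34 ] 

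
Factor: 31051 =31051^1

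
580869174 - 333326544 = 247542630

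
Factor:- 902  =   - 2^1*11^1*41^1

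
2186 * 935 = 2043910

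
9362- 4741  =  4621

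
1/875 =1/875  =  0.00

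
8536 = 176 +8360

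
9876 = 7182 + 2694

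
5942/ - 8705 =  - 1 + 2763/8705 =- 0.68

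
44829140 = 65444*685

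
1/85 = 1/85 = 0.01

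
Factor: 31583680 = 2^6*5^1 * 229^1*431^1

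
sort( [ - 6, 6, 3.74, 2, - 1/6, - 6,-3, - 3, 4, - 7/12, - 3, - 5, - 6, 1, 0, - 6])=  [  -  6,  -  6, - 6,  -  6,  -  5,  -  3, - 3, - 3 ,-7/12 , - 1/6,0, 1, 2, 3.74,4,6]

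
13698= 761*18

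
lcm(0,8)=0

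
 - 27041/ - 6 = 4506 + 5/6 =4506.83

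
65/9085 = 13/1817  =  0.01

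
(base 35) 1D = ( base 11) 44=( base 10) 48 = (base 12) 40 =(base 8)60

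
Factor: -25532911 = -25532911^1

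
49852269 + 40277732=90130001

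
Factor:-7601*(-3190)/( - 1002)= -12123595/501 = - 3^(-1)*5^1*11^2*29^1*167^ ( - 1)*691^1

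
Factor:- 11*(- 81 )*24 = 2^3 * 3^5*11^1 =21384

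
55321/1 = 55321= 55321.00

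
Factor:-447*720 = -2^4*3^3*5^1*149^1 = - 321840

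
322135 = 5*64427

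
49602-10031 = 39571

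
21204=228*93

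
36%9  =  0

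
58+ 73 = 131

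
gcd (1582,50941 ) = 1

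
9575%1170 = 215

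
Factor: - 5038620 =-2^2*3^1*5^1*79^1* 1063^1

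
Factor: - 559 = - 13^1 * 43^1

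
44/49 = 44/49  =  0.90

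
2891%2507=384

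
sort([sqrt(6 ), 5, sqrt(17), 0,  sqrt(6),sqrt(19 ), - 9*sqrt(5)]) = [ - 9*sqrt(5),  0,sqrt( 6 ),sqrt ( 6 ), sqrt( 17),sqrt( 19),5 ]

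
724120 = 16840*43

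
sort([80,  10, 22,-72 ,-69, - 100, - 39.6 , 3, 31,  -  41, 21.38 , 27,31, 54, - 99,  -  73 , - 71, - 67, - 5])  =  [ - 100,-99, - 73,-72,-71,-69, - 67,-41 , - 39.6,-5, 3,  10, 21.38,22, 27, 31,31 , 54, 80 ]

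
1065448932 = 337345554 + 728103378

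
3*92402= 277206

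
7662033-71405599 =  - 63743566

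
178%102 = 76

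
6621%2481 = 1659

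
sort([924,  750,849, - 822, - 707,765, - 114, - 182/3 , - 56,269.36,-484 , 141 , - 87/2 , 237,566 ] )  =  [ - 822 , - 707, - 484, - 114, - 182/3  , - 56, - 87/2, 141,237,269.36,566,750, 765,849, 924] 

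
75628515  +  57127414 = 132755929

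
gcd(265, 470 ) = 5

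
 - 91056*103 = - 9378768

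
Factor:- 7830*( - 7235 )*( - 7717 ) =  - 2^1*3^3*5^2*29^1*1447^1*7717^1=-437168435850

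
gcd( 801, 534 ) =267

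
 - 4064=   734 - 4798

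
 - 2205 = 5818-8023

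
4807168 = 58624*82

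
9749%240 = 149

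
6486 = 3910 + 2576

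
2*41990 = 83980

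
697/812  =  697/812 = 0.86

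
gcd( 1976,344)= 8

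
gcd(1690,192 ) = 2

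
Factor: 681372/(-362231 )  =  -2^2*3^5*359^( - 1 )*701^1*1009^ (- 1 ) 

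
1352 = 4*338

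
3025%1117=791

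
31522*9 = 283698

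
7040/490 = 704/49 = 14.37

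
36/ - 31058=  - 18/15529 = - 0.00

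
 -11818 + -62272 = - 74090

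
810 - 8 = 802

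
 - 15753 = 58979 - 74732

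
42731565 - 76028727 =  - 33297162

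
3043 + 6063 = 9106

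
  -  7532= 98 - 7630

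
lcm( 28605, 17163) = 85815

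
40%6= 4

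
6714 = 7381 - 667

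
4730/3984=1 + 373/1992  =  1.19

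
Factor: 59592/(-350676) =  - 26/153 = - 2^1*3^ ( - 2)*13^1 * 17^( - 1 )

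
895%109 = 23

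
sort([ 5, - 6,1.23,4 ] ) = [- 6, 1.23,4,5] 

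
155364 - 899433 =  - 744069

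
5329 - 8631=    - 3302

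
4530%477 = 237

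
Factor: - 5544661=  - 337^1*16453^1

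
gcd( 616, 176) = 88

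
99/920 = 99/920 = 0.11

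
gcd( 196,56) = 28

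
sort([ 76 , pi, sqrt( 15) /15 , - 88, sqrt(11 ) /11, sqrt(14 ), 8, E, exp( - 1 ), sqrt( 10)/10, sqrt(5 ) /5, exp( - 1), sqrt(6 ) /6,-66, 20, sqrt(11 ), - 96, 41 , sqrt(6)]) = [ - 96, - 88,- 66,  sqrt( 15 ) /15, sqrt( 11) /11, sqrt(10 ) /10, exp( - 1 ), exp( - 1), sqrt(6 )/6, sqrt ( 5)/5, sqrt(  6 ), E , pi, sqrt(11), sqrt(14), 8,20,41 , 76] 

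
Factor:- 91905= - 3^1*5^1 * 11^1*557^1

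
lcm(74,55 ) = 4070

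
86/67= 1+19/67= 1.28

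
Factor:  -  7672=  - 2^3*7^1*137^1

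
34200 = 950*36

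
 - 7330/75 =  - 98  +  4/15 = - 97.73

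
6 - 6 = 0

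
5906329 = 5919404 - 13075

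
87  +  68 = 155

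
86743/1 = 86743 = 86743.00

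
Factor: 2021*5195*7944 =2^3*3^1*5^1*43^1*47^1 * 331^1*1039^1 = 83404810680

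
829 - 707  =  122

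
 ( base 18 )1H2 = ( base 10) 632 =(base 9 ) 772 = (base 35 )i2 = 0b1001111000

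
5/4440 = 1/888=0.00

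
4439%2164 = 111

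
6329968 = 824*7682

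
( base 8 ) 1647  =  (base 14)4ab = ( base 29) 137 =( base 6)4155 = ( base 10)935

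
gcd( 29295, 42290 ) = 5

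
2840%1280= 280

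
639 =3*213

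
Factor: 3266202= 2^1*3^1*544367^1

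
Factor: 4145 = 5^1*829^1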